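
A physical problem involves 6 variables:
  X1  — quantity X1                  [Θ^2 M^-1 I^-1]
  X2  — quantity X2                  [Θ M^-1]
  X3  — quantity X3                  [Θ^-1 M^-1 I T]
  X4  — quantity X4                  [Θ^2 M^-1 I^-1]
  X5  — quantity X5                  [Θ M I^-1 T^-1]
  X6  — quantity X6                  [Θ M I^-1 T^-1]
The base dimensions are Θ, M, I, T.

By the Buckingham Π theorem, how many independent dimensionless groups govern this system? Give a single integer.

Write exponents as rows Θ,M,I,T / cols X1,X2,X3,X4,X5,X6:
  Θ: [ 2  1 -1  2  1  1]
  M: [-1 -1 -1 -1  1  1]
  I: [-1  0  1 -1 -1 -1]
  T: [ 0  0  1  0 -1 -1]
Echelon form has 3 nonzero rows (pivots: X1,X2,X3)
6 vars − rank 3 = 3 Π groups

3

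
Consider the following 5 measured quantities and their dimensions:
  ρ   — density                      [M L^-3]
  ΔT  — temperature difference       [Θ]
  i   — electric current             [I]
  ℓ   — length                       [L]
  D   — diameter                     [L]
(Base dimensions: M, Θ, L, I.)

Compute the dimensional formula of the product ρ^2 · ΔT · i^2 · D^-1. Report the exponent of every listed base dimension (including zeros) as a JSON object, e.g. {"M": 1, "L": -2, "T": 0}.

Dimensional matrix (M×Θ×L×I by ρ×ΔT×i×ℓ×D):
  M: [ 1  0  0  0  0]
  Θ: [ 0  1  0  0  0]
  L: [-3  0  0  1  1]
  I: [ 0  0  1  0  0]
  [M]: (2)·1+(1)·0+(2)·0+(-1)·0 = 2
  [Θ]: (2)·0+(1)·1+(2)·0+(-1)·0 = 1
  [L]: (2)·-3+(1)·0+(2)·0+(-1)·1 = -7
  [I]: (2)·0+(1)·0+(2)·1+(-1)·0 = 2
⇒ M^2 Θ L^-7 I^2

{"M": 2, "Θ": 1, "L": -7, "I": 2}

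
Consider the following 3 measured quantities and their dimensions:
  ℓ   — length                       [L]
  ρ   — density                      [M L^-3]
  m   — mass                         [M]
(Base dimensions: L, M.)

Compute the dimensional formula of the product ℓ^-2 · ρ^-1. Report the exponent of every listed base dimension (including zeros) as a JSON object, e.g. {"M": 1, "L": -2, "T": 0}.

Exponent matrix [L,M] × [ℓ,ρ,m]:
  L: [ 1 -3  0]
  M: [ 0  1  1]
  [L]: (-2)·1+(-1)·-3 = 1
  [M]: (-2)·0+(-1)·1 = -1
⇒ L M^-1

{"L": 1, "M": -1}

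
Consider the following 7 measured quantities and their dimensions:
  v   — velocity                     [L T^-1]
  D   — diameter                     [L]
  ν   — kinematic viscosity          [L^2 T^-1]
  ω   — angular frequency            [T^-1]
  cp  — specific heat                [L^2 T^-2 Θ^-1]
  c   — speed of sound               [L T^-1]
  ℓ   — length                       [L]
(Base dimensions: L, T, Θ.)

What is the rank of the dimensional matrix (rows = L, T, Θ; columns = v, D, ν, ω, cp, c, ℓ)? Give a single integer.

Dimensional matrix (L×T×Θ by v×D×ν×ω×cp×c×ℓ):
  L: [ 1  1  2  0  2  1  1]
  T: [-1  0 -1 -1 -2 -1  0]
  Θ: [ 0  0  0  0 -1  0  0]
Row reduction gives pivot columns v,D,cp; rank = 3

3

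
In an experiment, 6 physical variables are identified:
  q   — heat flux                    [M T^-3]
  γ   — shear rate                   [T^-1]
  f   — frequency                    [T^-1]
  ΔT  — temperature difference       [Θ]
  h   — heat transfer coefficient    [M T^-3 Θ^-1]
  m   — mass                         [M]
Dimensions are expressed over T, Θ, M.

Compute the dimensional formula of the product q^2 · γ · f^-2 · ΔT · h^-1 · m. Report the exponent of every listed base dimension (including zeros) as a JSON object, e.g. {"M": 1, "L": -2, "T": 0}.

Write exponents as rows T,Θ,M / cols q,γ,f,ΔT,h,m:
  T: [-3 -1 -1  0 -3  0]
  Θ: [ 0  0  0  1 -1  0]
  M: [ 1  0  0  0  1  1]
  [T]: (2)·-3+(1)·-1+(-2)·-1+(1)·0+(-1)·-3+(1)·0 = -2
  [Θ]: (2)·0+(1)·0+(-2)·0+(1)·1+(-1)·-1+(1)·0 = 2
  [M]: (2)·1+(1)·0+(-2)·0+(1)·0+(-1)·1+(1)·1 = 2
⇒ T^-2 Θ^2 M^2

{"T": -2, "Θ": 2, "M": 2}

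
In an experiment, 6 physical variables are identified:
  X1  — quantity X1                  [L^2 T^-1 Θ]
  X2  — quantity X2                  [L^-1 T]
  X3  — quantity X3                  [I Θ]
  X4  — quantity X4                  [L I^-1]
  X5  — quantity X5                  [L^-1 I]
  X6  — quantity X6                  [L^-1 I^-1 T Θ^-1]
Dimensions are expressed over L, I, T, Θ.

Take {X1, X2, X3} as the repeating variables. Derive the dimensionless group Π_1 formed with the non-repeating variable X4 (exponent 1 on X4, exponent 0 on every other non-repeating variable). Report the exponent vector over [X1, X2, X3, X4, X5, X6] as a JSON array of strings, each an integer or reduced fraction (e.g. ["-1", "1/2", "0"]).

Exponent matrix [L,I,T,Θ] × [X1,X2,X3,X4,X5,X6]:
  L: [ 2 -1  0  1 -1 -1]
  I: [ 0  0  1 -1  1 -1]
  T: [-1  1  0  0  0  1]
  Θ: [ 1  0  1  0  0 -1]
Row reduction gives pivot columns X1,X2,X3; rank = 3
Pivot set = {X1,X2,X3}, free = {X4,X5,X6}
RREF:
  r0: [   1    0    0    1   -1    0]
  r1: [   0    1    0    1   -1    1]
  r2: [   0    0    1   -1    1   -1]
  r3: [   0    0    0    0    0    0]
Fix exponent of X4 at 1, X5 at 0, X6 at 0; solve each RREF row for its pivot's exponent:
  r0: exp(X1) + (1)·1 = 0 ⇒ exp(X1) = -1
  r1: exp(X2) + (1)·1 = 0 ⇒ exp(X2) = -1
  r2: exp(X3) + (-1)·1 = 0 ⇒ exp(X3) = 1
Π_1 = X1^-1 · X2^-1 · X3 · X4

["-1", "-1", "1", "1", "0", "0"]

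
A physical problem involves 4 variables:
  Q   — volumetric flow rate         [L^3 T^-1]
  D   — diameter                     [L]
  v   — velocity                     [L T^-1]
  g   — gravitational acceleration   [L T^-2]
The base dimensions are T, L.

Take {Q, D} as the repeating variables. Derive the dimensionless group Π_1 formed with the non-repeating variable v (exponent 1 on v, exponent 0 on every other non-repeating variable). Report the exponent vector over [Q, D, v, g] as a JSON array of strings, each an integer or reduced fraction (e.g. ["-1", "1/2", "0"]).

Exponent matrix [T,L] × [Q,D,v,g]:
  T: [-1  0 -1 -2]
  L: [ 3  1  1  1]
Row reduction gives pivot columns Q,D; rank = 2
Pivot set = {Q,D}, free = {v,g}
RREF:
  r0: [   1    0    1    2]
  r1: [   0    1   -2   -5]
Fix exponent of v at 1, g at 0; solve each RREF row for its pivot's exponent:
  r0: exp(Q) + (1)·1 = 0 ⇒ exp(Q) = -1
  r1: exp(D) + (-2)·1 = 0 ⇒ exp(D) = 2
Π_1 = Q^-1 · D^2 · v

["-1", "2", "1", "0"]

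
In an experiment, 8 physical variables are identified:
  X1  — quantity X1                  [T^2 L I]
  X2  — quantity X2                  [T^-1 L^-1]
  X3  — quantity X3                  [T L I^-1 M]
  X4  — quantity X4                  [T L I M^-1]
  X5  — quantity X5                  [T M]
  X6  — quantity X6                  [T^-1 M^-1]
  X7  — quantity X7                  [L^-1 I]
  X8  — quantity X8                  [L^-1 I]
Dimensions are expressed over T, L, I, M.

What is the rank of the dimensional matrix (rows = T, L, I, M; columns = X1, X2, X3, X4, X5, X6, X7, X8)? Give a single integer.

3

Dimensional matrix (T×L×I×M by X1×X2×X3×X4×X5×X6×X7×X8):
  T: [ 2 -1  1  1  1 -1  0  0]
  L: [ 1 -1  1  1  0  0 -1 -1]
  I: [ 1  0 -1  1  0  0  1  1]
  M: [ 0  0  1 -1  1 -1  0  0]
Echelon form has 3 nonzero rows (pivots: X1,X2,X3)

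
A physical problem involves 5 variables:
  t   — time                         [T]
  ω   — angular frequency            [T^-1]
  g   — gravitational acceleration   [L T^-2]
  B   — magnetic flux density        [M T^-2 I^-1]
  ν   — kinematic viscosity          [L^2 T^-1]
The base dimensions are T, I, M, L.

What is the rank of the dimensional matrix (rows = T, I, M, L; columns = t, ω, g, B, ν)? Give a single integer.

3

Write exponents as rows T,I,M,L / cols t,ω,g,B,ν:
  T: [ 1 -1 -2 -2 -1]
  I: [ 0  0  0 -1  0]
  M: [ 0  0  0  1  0]
  L: [ 0  0  1  0  2]
Row reduction gives pivot columns t,g,B; rank = 3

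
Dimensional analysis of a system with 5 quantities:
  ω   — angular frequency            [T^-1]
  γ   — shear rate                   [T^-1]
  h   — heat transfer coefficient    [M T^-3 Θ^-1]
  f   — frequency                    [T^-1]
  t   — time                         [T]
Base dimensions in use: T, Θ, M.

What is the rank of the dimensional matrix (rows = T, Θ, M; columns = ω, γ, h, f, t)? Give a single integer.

2

Dimensional matrix (T×Θ×M by ω×γ×h×f×t):
  T: [-1 -1 -3 -1  1]
  Θ: [ 0  0 -1  0  0]
  M: [ 0  0  1  0  0]
Echelon form has 2 nonzero rows (pivots: ω,h)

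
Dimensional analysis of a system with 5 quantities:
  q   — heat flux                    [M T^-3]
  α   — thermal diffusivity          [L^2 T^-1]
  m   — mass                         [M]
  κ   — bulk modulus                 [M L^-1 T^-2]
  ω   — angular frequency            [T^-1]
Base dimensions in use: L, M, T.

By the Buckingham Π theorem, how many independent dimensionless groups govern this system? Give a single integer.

Write exponents as rows L,M,T / cols q,α,m,κ,ω:
  L: [ 0  2  0 -1  0]
  M: [ 1  0  1  1  0]
  T: [-3 -1  0 -2 -1]
RREF → pivots at {q,α,m} ⇒ r = 3
Π count = n − r = 5 − 3 = 2

2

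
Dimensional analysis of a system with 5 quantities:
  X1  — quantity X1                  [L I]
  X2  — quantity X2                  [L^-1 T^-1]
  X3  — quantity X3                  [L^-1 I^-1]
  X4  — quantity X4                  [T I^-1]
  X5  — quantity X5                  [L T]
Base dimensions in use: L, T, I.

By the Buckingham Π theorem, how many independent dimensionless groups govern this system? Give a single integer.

3

Exponent matrix [L,T,I] × [X1,X2,X3,X4,X5]:
  L: [ 1 -1 -1  0  1]
  T: [ 0 -1  0  1  1]
  I: [ 1  0 -1 -1  0]
RREF → pivots at {X1,X2} ⇒ r = 2
5 vars − rank 2 = 3 Π groups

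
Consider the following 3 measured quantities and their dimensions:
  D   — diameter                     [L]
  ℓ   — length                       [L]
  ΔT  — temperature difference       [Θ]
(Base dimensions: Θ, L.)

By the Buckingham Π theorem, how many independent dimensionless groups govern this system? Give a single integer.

Write exponents as rows Θ,L / cols D,ℓ,ΔT:
  Θ: [ 0  0  1]
  L: [ 1  1  0]
RREF → pivots at {D,ΔT} ⇒ r = 2
n=3, r=2 ⇒ 1 dimensionless group

1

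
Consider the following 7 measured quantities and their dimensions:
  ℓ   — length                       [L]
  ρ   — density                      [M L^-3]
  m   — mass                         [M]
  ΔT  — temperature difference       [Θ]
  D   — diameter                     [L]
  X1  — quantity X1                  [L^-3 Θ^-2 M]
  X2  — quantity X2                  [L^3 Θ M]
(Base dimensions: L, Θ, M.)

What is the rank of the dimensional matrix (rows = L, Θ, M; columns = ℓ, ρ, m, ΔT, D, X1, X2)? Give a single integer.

Exponent matrix [L,Θ,M] × [ℓ,ρ,m,ΔT,D,X1,X2]:
  L: [ 1 -3  0  0  1 -3  3]
  Θ: [ 0  0  0  1  0 -2  1]
  M: [ 0  1  1  0  0  1  1]
RREF → pivots at {ℓ,ρ,ΔT} ⇒ r = 3

3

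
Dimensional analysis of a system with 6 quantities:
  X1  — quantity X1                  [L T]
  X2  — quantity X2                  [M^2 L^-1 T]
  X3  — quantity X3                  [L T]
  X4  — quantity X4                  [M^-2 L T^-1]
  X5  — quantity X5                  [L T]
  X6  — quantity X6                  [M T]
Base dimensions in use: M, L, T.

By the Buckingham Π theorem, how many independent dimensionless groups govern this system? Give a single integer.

4

Dimensional matrix (M×L×T by X1×X2×X3×X4×X5×X6):
  M: [ 0  2  0 -2  0  1]
  L: [ 1 -1  1  1  1  0]
  T: [ 1  1  1 -1  1  1]
Echelon form has 2 nonzero rows (pivots: X1,X2)
n=6, r=2 ⇒ 4 dimensionless groups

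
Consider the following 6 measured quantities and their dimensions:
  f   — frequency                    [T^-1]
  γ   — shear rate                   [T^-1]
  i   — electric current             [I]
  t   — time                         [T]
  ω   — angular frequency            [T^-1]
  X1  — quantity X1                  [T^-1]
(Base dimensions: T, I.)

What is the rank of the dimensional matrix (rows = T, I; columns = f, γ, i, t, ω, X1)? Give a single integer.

2

Exponent matrix [T,I] × [f,γ,i,t,ω,X1]:
  T: [-1 -1  0  1 -1 -1]
  I: [ 0  0  1  0  0  0]
RREF → pivots at {f,i} ⇒ r = 2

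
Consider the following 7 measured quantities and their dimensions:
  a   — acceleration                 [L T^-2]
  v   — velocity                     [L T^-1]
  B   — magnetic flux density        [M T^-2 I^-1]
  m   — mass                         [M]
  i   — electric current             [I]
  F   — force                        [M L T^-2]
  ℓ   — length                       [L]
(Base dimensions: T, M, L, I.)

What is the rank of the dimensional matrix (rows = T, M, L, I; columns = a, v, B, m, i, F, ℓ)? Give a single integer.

Write exponents as rows T,M,L,I / cols a,v,B,m,i,F,ℓ:
  T: [-2 -1 -2  0  0 -2  0]
  M: [ 0  0  1  1  0  1  0]
  L: [ 1  1  0  0  0  1  1]
  I: [ 0  0 -1  0  1  0  0]
Echelon form has 4 nonzero rows (pivots: a,v,B,m)

4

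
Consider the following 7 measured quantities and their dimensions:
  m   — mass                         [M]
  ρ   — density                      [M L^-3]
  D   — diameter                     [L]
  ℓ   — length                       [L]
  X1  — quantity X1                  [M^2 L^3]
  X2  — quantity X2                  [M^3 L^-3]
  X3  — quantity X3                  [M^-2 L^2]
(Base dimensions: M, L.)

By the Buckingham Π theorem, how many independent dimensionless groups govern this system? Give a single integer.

Exponent matrix [M,L] × [m,ρ,D,ℓ,X1,X2,X3]:
  M: [ 1  1  0  0  2  3 -2]
  L: [ 0 -3  1  1  3 -3  2]
Echelon form has 2 nonzero rows (pivots: m,ρ)
n=7, r=2 ⇒ 5 dimensionless groups

5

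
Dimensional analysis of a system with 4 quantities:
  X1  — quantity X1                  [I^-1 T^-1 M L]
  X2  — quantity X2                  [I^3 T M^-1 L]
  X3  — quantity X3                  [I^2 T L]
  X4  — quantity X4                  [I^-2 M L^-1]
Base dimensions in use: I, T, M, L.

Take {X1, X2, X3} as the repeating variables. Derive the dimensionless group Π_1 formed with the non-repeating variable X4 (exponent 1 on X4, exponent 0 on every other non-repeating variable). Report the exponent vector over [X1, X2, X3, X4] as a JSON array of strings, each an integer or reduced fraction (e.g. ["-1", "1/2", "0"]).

["1/2", "3/2", "-1", "1"]

Write exponents as rows I,T,M,L / cols X1,X2,X3,X4:
  I: [-1  3  2 -2]
  T: [-1  1  1  0]
  M: [ 1 -1  0  1]
  L: [ 1  1  1 -1]
RREF → pivots at {X1,X2,X3} ⇒ r = 3
Pivot set = {X1,X2,X3}, free = {X4}
RREF:
  r0: [   1    0    0 -1/2]
  r1: [   0    1    0 -3/2]
  r2: [   0    0    1    1]
  r3: [   0    0    0    0]
Fix exponent of X4 at 1; solve each RREF row for its pivot's exponent:
  r0: exp(X1) + (-1/2)·1 = 0 ⇒ exp(X1) = 1/2
  r1: exp(X2) + (-3/2)·1 = 0 ⇒ exp(X2) = 3/2
  r2: exp(X3) + (1)·1 = 0 ⇒ exp(X3) = -1
Π_1 = X1^(1/2) · X2^(3/2) · X3^-1 · X4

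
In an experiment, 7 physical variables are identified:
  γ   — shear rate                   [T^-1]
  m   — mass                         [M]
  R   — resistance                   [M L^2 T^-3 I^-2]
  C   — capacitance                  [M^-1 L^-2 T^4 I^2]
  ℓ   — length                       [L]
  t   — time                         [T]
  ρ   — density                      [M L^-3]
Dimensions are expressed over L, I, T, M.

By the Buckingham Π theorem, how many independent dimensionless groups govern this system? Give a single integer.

3

Write exponents as rows L,I,T,M / cols γ,m,R,C,ℓ,t,ρ:
  L: [ 0  0  2 -2  1  0 -3]
  I: [ 0  0 -2  2  0  0  0]
  T: [-1  0 -3  4  0  1  0]
  M: [ 0  1  1 -1  0  0  1]
Echelon form has 4 nonzero rows (pivots: γ,m,R,ℓ)
Π count = n − r = 7 − 4 = 3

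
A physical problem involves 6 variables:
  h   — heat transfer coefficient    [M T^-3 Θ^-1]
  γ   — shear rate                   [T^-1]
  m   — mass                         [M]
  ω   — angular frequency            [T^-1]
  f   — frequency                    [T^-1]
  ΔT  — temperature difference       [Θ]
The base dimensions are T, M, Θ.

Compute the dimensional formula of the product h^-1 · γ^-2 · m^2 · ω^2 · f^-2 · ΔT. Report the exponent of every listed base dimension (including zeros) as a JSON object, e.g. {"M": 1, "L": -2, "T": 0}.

Write exponents as rows T,M,Θ / cols h,γ,m,ω,f,ΔT:
  T: [-3 -1  0 -1 -1  0]
  M: [ 1  0  1  0  0  0]
  Θ: [-1  0  0  0  0  1]
  [T]: (-1)·-3+(-2)·-1+(2)·0+(2)·-1+(-2)·-1+(1)·0 = 5
  [M]: (-1)·1+(-2)·0+(2)·1+(2)·0+(-2)·0+(1)·0 = 1
  [Θ]: (-1)·-1+(-2)·0+(2)·0+(2)·0+(-2)·0+(1)·1 = 2
⇒ T^5 M Θ^2

{"T": 5, "M": 1, "Θ": 2}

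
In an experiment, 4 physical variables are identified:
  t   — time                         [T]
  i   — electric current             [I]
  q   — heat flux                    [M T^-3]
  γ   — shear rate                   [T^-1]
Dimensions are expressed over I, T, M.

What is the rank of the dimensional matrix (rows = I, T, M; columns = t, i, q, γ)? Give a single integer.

3

Exponent matrix [I,T,M] × [t,i,q,γ]:
  I: [ 0  1  0  0]
  T: [ 1  0 -3 -1]
  M: [ 0  0  1  0]
Echelon form has 3 nonzero rows (pivots: t,i,q)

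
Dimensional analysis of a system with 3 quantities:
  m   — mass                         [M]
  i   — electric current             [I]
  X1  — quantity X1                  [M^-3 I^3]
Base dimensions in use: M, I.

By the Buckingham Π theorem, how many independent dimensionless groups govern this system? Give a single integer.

1

Write exponents as rows M,I / cols m,i,X1:
  M: [ 1  0 -3]
  I: [ 0  1  3]
Row reduction gives pivot columns m,i; rank = 2
Π count = n − r = 3 − 2 = 1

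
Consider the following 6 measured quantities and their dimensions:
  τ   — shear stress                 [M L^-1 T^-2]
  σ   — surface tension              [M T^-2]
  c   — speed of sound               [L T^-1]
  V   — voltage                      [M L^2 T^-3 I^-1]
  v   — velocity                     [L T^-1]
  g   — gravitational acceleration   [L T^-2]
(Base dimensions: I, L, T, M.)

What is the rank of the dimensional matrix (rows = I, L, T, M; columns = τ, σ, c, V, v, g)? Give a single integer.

4

Exponent matrix [I,L,T,M] × [τ,σ,c,V,v,g]:
  I: [ 0  0  0 -1  0  0]
  L: [-1  0  1  2  1  1]
  T: [-2 -2 -1 -3 -1 -2]
  M: [ 1  1  0  1  0  0]
Echelon form has 4 nonzero rows (pivots: τ,σ,c,V)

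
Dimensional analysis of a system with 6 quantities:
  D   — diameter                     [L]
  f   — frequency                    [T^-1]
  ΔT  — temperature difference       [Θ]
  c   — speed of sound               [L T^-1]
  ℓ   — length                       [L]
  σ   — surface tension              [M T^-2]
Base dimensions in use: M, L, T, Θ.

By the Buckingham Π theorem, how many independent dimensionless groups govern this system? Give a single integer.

Write exponents as rows M,L,T,Θ / cols D,f,ΔT,c,ℓ,σ:
  M: [ 0  0  0  0  0  1]
  L: [ 1  0  0  1  1  0]
  T: [ 0 -1  0 -1  0 -2]
  Θ: [ 0  0  1  0  0  0]
Echelon form has 4 nonzero rows (pivots: D,f,ΔT,σ)
Π count = n − r = 6 − 4 = 2

2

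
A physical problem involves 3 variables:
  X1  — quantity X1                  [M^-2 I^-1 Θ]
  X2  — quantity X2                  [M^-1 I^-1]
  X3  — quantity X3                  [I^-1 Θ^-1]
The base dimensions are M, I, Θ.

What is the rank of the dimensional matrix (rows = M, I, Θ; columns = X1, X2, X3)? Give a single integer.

2

Dimensional matrix (M×I×Θ by X1×X2×X3):
  M: [-2 -1  0]
  I: [-1 -1 -1]
  Θ: [ 1  0 -1]
RREF → pivots at {X1,X2} ⇒ r = 2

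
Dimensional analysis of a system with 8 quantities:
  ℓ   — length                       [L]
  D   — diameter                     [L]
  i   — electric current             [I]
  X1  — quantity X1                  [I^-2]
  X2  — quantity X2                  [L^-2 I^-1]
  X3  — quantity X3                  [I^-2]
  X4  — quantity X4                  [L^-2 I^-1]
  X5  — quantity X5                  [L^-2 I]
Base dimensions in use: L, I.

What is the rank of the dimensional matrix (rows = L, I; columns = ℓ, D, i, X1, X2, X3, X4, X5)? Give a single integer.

Dimensional matrix (L×I by ℓ×D×i×X1×X2×X3×X4×X5):
  L: [ 1  1  0  0 -2  0 -2 -2]
  I: [ 0  0  1 -2 -1 -2 -1  1]
Row reduction gives pivot columns ℓ,i; rank = 2

2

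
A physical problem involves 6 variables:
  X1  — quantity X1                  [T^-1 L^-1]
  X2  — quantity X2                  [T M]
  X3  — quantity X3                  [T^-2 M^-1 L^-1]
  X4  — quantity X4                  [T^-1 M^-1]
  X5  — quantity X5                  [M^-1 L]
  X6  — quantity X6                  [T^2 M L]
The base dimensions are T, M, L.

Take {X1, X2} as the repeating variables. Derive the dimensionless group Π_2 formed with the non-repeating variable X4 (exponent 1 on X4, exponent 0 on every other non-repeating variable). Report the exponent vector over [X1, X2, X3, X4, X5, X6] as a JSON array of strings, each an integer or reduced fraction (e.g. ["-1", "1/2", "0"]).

["0", "1", "0", "1", "0", "0"]

Write exponents as rows T,M,L / cols X1,X2,X3,X4,X5,X6:
  T: [-1  1 -2 -1  0  2]
  M: [ 0  1 -1 -1 -1  1]
  L: [-1  0 -1  0  1  1]
Echelon form has 2 nonzero rows (pivots: X1,X2)
Repeat: X1,X2; free: X3,X4,X5,X6
RREF:
  r0: [   1    0    1    0   -1   -1]
  r1: [   0    1   -1   -1   -1    1]
  r2: [   0    0    0    0    0    0]
Fix exponent of X4 at 1, X3 at 0, X5 at 0, X6 at 0; solve each RREF row for its pivot's exponent:
  r0: exp(X1) + (0)·1 = 0 ⇒ exp(X1) = 0
  r1: exp(X2) + (-1)·1 = 0 ⇒ exp(X2) = 1
Π_2 = X2 · X4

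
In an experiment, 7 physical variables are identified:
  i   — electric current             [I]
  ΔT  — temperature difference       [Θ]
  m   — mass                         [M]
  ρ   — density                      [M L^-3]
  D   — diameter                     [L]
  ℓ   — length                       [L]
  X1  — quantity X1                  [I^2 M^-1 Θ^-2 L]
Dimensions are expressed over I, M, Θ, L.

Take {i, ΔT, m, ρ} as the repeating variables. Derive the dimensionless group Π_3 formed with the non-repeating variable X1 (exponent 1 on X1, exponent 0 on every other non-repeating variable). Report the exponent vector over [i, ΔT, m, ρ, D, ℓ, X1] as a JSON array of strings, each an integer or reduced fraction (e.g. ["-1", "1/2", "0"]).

Write exponents as rows I,M,Θ,L / cols i,ΔT,m,ρ,D,ℓ,X1:
  I: [ 1  0  0  0  0  0  2]
  M: [ 0  0  1  1  0  0 -1]
  Θ: [ 0  1  0  0  0  0 -2]
  L: [ 0  0  0 -3  1  1  1]
Echelon form has 4 nonzero rows (pivots: i,ΔT,m,ρ)
Pivot set = {i,ΔT,m,ρ}, free = {D,ℓ,X1}
RREF:
  r0: [   1    0    0    0    0    0    2]
  r1: [   0    1    0    0    0    0   -2]
  r2: [   0    0    1    0  1/3  1/3 -2/3]
  r3: [   0    0    0    1 -1/3 -1/3 -1/3]
Fix exponent of X1 at 1, D at 0, ℓ at 0; solve each RREF row for its pivot's exponent:
  r0: exp(i) + (2)·1 = 0 ⇒ exp(i) = -2
  r1: exp(ΔT) + (-2)·1 = 0 ⇒ exp(ΔT) = 2
  r2: exp(m) + (-2/3)·1 = 0 ⇒ exp(m) = 2/3
  r3: exp(ρ) + (-1/3)·1 = 0 ⇒ exp(ρ) = 1/3
Π_3 = i^-2 · ΔT^2 · m^(2/3) · ρ^(1/3) · X1

["-2", "2", "2/3", "1/3", "0", "0", "1"]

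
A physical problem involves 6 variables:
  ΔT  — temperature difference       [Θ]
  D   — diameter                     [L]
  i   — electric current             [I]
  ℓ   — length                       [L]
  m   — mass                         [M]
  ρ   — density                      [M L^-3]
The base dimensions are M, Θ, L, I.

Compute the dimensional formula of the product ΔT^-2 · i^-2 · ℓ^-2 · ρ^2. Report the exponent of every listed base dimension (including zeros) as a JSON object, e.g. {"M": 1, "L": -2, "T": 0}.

Write exponents as rows M,Θ,L,I / cols ΔT,D,i,ℓ,m,ρ:
  M: [ 0  0  0  0  1  1]
  Θ: [ 1  0  0  0  0  0]
  L: [ 0  1  0  1  0 -3]
  I: [ 0  0  1  0  0  0]
  [M]: (-2)·0+(-2)·0+(-2)·0+(2)·1 = 2
  [Θ]: (-2)·1+(-2)·0+(-2)·0+(2)·0 = -2
  [L]: (-2)·0+(-2)·0+(-2)·1+(2)·-3 = -8
  [I]: (-2)·0+(-2)·1+(-2)·0+(2)·0 = -2
⇒ M^2 Θ^-2 L^-8 I^-2

{"M": 2, "Θ": -2, "L": -8, "I": -2}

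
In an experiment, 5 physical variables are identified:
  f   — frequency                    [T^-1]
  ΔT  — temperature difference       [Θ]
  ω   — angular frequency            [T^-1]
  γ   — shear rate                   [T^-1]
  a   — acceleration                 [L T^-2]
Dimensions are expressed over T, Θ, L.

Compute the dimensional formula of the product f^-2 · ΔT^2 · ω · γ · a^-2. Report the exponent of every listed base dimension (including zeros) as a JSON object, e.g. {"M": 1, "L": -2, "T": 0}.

Exponent matrix [T,Θ,L] × [f,ΔT,ω,γ,a]:
  T: [-1  0 -1 -1 -2]
  Θ: [ 0  1  0  0  0]
  L: [ 0  0  0  0  1]
  [T]: (-2)·-1+(2)·0+(1)·-1+(1)·-1+(-2)·-2 = 4
  [Θ]: (-2)·0+(2)·1+(1)·0+(1)·0+(-2)·0 = 2
  [L]: (-2)·0+(2)·0+(1)·0+(1)·0+(-2)·1 = -2
⇒ T^4 Θ^2 L^-2

{"T": 4, "Θ": 2, "L": -2}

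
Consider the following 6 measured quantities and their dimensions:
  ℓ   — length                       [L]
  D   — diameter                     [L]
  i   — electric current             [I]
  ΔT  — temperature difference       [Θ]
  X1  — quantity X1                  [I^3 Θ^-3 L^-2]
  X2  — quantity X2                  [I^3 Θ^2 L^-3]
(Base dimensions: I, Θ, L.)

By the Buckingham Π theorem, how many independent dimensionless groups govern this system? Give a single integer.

3

Exponent matrix [I,Θ,L] × [ℓ,D,i,ΔT,X1,X2]:
  I: [ 0  0  1  0  3  3]
  Θ: [ 0  0  0  1 -3  2]
  L: [ 1  1  0  0 -2 -3]
RREF → pivots at {ℓ,i,ΔT} ⇒ r = 3
Π count = n − r = 6 − 3 = 3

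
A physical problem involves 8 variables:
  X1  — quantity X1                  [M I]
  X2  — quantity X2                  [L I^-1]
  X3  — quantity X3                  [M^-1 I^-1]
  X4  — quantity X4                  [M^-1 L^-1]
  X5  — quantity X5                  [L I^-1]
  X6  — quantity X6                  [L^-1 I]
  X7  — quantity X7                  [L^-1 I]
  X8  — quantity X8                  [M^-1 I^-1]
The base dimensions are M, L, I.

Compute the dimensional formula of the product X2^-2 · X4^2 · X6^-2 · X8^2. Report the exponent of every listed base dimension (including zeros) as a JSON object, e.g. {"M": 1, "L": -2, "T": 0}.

Exponent matrix [M,L,I] × [X1,X2,X3,X4,X5,X6,X7,X8]:
  M: [ 1  0 -1 -1  0  0  0 -1]
  L: [ 0  1  0 -1  1 -1 -1  0]
  I: [ 1 -1 -1  0 -1  1  1 -1]
  [M]: (-2)·0+(2)·-1+(-2)·0+(2)·-1 = -4
  [L]: (-2)·1+(2)·-1+(-2)·-1+(2)·0 = -2
  [I]: (-2)·-1+(2)·0+(-2)·1+(2)·-1 = -2
⇒ M^-4 L^-2 I^-2

{"M": -4, "L": -2, "I": -2}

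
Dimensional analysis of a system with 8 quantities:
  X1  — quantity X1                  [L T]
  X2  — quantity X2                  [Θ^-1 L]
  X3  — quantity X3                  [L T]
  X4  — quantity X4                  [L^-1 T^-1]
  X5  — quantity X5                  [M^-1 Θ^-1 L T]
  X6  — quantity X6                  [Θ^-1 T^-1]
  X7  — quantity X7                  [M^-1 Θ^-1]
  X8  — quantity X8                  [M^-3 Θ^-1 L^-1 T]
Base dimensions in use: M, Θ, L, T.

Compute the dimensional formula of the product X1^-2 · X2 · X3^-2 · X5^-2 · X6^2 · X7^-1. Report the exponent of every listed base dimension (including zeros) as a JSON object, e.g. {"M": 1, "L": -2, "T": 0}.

Dimensional matrix (M×Θ×L×T by X1×X2×X3×X4×X5×X6×X7×X8):
  M: [ 0  0  0  0 -1  0 -1 -3]
  Θ: [ 0 -1  0  0 -1 -1 -1 -1]
  L: [ 1  1  1 -1  1  0  0 -1]
  T: [ 1  0  1 -1  1 -1  0  1]
  [M]: (-2)·0+(1)·0+(-2)·0+(-2)·-1+(2)·0+(-1)·-1 = 3
  [Θ]: (-2)·0+(1)·-1+(-2)·0+(-2)·-1+(2)·-1+(-1)·-1 = 0
  [L]: (-2)·1+(1)·1+(-2)·1+(-2)·1+(2)·0+(-1)·0 = -5
  [T]: (-2)·1+(1)·0+(-2)·1+(-2)·1+(2)·-1+(-1)·0 = -8
⇒ M^3 L^-5 T^-8

{"M": 3, "Θ": 0, "L": -5, "T": -8}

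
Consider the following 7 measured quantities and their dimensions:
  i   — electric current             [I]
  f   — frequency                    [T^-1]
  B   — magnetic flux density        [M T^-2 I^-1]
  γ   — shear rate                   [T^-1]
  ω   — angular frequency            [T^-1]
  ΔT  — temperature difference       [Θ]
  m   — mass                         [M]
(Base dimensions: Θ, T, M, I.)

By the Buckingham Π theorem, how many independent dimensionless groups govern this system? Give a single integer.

3

Exponent matrix [Θ,T,M,I] × [i,f,B,γ,ω,ΔT,m]:
  Θ: [ 0  0  0  0  0  1  0]
  T: [ 0 -1 -2 -1 -1  0  0]
  M: [ 0  0  1  0  0  0  1]
  I: [ 1  0 -1  0  0  0  0]
RREF → pivots at {i,f,B,ΔT} ⇒ r = 4
7 vars − rank 4 = 3 Π groups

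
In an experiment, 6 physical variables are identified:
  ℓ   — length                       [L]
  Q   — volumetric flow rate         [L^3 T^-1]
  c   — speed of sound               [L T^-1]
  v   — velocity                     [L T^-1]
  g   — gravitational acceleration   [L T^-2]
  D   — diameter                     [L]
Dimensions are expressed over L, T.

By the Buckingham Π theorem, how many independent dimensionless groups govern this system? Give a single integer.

Dimensional matrix (L×T by ℓ×Q×c×v×g×D):
  L: [ 1  3  1  1  1  1]
  T: [ 0 -1 -1 -1 -2  0]
Echelon form has 2 nonzero rows (pivots: ℓ,Q)
6 vars − rank 2 = 4 Π groups

4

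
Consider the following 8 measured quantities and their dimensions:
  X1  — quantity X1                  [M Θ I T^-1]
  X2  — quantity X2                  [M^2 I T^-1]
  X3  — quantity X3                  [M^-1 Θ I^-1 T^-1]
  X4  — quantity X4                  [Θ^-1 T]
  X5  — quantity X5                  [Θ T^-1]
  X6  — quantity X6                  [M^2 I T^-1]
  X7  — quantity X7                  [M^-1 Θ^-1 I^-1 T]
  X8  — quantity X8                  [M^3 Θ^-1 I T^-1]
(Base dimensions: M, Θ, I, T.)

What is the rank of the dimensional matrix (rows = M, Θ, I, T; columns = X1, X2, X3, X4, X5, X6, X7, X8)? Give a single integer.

3

Dimensional matrix (M×Θ×I×T by X1×X2×X3×X4×X5×X6×X7×X8):
  M: [ 1  2 -1  0  0  2 -1  3]
  Θ: [ 1  0  1 -1  1  0 -1 -1]
  I: [ 1  1 -1  0  0  1 -1  1]
  T: [-1 -1 -1  1 -1 -1  1 -1]
Row reduction gives pivot columns X1,X2,X3; rank = 3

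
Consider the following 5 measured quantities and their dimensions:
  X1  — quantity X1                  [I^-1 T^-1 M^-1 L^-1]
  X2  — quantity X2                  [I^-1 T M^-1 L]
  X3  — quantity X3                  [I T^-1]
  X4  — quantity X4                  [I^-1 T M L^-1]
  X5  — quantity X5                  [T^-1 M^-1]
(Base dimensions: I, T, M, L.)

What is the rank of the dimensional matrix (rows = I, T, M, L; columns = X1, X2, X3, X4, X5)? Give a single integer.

3

Dimensional matrix (I×T×M×L by X1×X2×X3×X4×X5):
  I: [-1 -1  1 -1  0]
  T: [-1  1 -1  1 -1]
  M: [-1 -1  0  1 -1]
  L: [-1  1  0 -1  0]
Echelon form has 3 nonzero rows (pivots: X1,X2,X3)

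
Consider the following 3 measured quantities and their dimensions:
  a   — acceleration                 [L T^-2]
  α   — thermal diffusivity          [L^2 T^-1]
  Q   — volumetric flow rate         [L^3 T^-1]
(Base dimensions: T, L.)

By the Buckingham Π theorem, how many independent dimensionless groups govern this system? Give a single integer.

1

Dimensional matrix (T×L by a×α×Q):
  T: [-2 -1 -1]
  L: [ 1  2  3]
Row reduction gives pivot columns a,α; rank = 2
3 vars − rank 2 = 1 Π group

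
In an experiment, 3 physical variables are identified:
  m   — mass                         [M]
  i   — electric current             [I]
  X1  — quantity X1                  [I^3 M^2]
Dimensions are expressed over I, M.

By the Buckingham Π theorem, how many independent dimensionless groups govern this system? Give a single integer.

1

Dimensional matrix (I×M by m×i×X1):
  I: [ 0  1  3]
  M: [ 1  0  2]
RREF → pivots at {m,i} ⇒ r = 2
n=3, r=2 ⇒ 1 dimensionless group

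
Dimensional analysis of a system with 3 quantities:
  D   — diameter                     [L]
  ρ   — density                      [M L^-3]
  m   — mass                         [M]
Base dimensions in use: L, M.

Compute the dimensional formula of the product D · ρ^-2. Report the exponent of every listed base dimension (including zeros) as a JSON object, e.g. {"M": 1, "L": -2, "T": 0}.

{"L": 7, "M": -2}

Write exponents as rows L,M / cols D,ρ,m:
  L: [ 1 -3  0]
  M: [ 0  1  1]
  [L]: (1)·1+(-2)·-3 = 7
  [M]: (1)·0+(-2)·1 = -2
⇒ L^7 M^-2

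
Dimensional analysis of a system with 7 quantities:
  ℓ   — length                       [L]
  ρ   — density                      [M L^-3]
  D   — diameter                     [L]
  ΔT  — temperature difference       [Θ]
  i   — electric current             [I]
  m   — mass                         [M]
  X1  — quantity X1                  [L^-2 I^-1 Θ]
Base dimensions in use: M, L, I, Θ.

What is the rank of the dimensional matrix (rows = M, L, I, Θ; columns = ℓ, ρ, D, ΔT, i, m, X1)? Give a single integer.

Write exponents as rows M,L,I,Θ / cols ℓ,ρ,D,ΔT,i,m,X1:
  M: [ 0  1  0  0  0  1  0]
  L: [ 1 -3  1  0  0  0 -2]
  I: [ 0  0  0  0  1  0 -1]
  Θ: [ 0  0  0  1  0  0  1]
Row reduction gives pivot columns ℓ,ρ,ΔT,i; rank = 4

4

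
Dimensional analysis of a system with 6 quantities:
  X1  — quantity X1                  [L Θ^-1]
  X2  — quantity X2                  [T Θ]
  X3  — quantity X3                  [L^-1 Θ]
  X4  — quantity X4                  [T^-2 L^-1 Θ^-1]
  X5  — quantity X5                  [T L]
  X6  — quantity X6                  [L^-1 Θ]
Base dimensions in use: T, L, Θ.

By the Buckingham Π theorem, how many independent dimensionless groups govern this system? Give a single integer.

4

Write exponents as rows T,L,Θ / cols X1,X2,X3,X4,X5,X6:
  T: [ 0  1  0 -2  1  0]
  L: [ 1  0 -1 -1  1 -1]
  Θ: [-1  1  1 -1  0  1]
Row reduction gives pivot columns X1,X2; rank = 2
6 vars − rank 2 = 4 Π groups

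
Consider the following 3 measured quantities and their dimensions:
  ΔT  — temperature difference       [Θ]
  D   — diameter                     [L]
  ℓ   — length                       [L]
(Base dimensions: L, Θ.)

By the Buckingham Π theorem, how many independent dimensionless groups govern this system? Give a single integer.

Write exponents as rows L,Θ / cols ΔT,D,ℓ:
  L: [ 0  1  1]
  Θ: [ 1  0  0]
Row reduction gives pivot columns ΔT,D; rank = 2
3 vars − rank 2 = 1 Π group

1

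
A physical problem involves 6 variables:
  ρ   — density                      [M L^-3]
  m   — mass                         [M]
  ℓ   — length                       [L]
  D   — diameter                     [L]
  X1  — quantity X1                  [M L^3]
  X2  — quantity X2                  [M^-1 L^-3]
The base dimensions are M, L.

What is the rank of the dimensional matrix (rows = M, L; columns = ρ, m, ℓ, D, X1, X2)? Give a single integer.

Write exponents as rows M,L / cols ρ,m,ℓ,D,X1,X2:
  M: [ 1  1  0  0  1 -1]
  L: [-3  0  1  1  3 -3]
Echelon form has 2 nonzero rows (pivots: ρ,m)

2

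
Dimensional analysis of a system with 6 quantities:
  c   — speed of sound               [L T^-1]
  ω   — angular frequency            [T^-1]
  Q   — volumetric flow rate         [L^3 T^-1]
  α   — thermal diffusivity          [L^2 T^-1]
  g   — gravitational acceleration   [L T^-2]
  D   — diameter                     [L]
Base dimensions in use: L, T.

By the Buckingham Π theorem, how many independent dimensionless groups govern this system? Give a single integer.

4

Write exponents as rows L,T / cols c,ω,Q,α,g,D:
  L: [ 1  0  3  2  1  1]
  T: [-1 -1 -1 -1 -2  0]
Echelon form has 2 nonzero rows (pivots: c,ω)
Π count = n − r = 6 − 2 = 4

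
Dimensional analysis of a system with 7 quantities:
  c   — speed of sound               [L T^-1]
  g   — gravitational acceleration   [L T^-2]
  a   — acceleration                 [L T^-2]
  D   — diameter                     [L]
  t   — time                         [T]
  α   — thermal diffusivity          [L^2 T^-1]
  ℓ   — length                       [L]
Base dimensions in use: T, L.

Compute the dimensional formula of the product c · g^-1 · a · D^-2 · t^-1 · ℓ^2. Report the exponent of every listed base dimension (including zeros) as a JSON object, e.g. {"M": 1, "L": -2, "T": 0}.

Exponent matrix [T,L] × [c,g,a,D,t,α,ℓ]:
  T: [-1 -2 -2  0  1 -1  0]
  L: [ 1  1  1  1  0  2  1]
  [T]: (1)·-1+(-1)·-2+(1)·-2+(-2)·0+(-1)·1+(2)·0 = -2
  [L]: (1)·1+(-1)·1+(1)·1+(-2)·1+(-1)·0+(2)·1 = 1
⇒ T^-2 L

{"T": -2, "L": 1}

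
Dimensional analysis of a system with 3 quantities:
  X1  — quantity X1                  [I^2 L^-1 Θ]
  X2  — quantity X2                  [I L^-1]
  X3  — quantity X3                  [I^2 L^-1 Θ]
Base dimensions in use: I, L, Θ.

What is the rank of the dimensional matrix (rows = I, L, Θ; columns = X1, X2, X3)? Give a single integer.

Exponent matrix [I,L,Θ] × [X1,X2,X3]:
  I: [ 2  1  2]
  L: [-1 -1 -1]
  Θ: [ 1  0  1]
Row reduction gives pivot columns X1,X2; rank = 2

2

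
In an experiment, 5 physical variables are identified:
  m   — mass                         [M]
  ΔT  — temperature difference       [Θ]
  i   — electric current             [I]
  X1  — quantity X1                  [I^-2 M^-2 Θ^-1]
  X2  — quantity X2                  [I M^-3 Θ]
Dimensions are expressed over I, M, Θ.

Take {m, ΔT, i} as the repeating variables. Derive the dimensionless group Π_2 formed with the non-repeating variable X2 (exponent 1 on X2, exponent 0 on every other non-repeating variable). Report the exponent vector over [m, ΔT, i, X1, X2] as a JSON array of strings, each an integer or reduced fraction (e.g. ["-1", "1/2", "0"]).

Exponent matrix [I,M,Θ] × [m,ΔT,i,X1,X2]:
  I: [ 0  0  1 -2  1]
  M: [ 1  0  0 -2 -3]
  Θ: [ 0  1  0 -1  1]
RREF → pivots at {m,ΔT,i} ⇒ r = 3
Pivot set = {m,ΔT,i}, free = {X1,X2}
RREF:
  r0: [   1    0    0   -2   -3]
  r1: [   0    1    0   -1    1]
  r2: [   0    0    1   -2    1]
Fix exponent of X2 at 1, X1 at 0; solve each RREF row for its pivot's exponent:
  r0: exp(m) + (-3)·1 = 0 ⇒ exp(m) = 3
  r1: exp(ΔT) + (1)·1 = 0 ⇒ exp(ΔT) = -1
  r2: exp(i) + (1)·1 = 0 ⇒ exp(i) = -1
Π_2 = m^3 · ΔT^-1 · i^-1 · X2

["3", "-1", "-1", "0", "1"]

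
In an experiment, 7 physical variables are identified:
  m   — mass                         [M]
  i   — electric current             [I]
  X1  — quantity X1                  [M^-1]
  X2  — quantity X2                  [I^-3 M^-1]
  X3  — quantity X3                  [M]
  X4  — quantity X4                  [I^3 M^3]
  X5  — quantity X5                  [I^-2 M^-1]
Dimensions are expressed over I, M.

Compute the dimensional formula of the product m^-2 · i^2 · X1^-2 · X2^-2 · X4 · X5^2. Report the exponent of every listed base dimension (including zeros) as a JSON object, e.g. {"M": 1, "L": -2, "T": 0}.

Exponent matrix [I,M] × [m,i,X1,X2,X3,X4,X5]:
  I: [ 0  1  0 -3  0  3 -2]
  M: [ 1  0 -1 -1  1  3 -1]
  [I]: (-2)·0+(2)·1+(-2)·0+(-2)·-3+(1)·3+(2)·-2 = 7
  [M]: (-2)·1+(2)·0+(-2)·-1+(-2)·-1+(1)·3+(2)·-1 = 3
⇒ I^7 M^3

{"I": 7, "M": 3}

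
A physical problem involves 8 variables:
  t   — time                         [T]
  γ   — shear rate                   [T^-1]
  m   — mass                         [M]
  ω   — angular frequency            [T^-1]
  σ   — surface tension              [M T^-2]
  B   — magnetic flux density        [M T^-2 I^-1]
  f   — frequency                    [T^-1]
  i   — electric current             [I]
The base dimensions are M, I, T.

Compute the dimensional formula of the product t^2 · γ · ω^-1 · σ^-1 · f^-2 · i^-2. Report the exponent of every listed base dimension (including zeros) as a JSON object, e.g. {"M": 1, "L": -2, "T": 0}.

{"M": -1, "I": -2, "T": 6}

Exponent matrix [M,I,T] × [t,γ,m,ω,σ,B,f,i]:
  M: [ 0  0  1  0  1  1  0  0]
  I: [ 0  0  0  0  0 -1  0  1]
  T: [ 1 -1  0 -1 -2 -2 -1  0]
  [M]: (2)·0+(1)·0+(-1)·0+(-1)·1+(-2)·0+(-2)·0 = -1
  [I]: (2)·0+(1)·0+(-1)·0+(-1)·0+(-2)·0+(-2)·1 = -2
  [T]: (2)·1+(1)·-1+(-1)·-1+(-1)·-2+(-2)·-1+(-2)·0 = 6
⇒ M^-1 I^-2 T^6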